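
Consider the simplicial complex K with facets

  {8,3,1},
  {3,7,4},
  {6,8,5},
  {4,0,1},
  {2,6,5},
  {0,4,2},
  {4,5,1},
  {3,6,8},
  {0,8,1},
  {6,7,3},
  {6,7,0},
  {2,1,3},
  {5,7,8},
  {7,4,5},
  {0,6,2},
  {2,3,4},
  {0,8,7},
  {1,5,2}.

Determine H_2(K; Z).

Take the total order 0 < 1 < 2 < 3 < 4 < 5 < 6 < 7 < 8 on the vertex set. Then K (dimension 2) consists of the simplices:

  0-simplices (9): [0], [1], [2], [3], [4], [5], [6], [7], [8]
  1-simplices (27): (27 of them)
  2-simplices (18): [0,1,4], [0,1,8], [0,2,4], [0,2,6], [0,6,7], [0,7,8], [1,2,3], [1,2,5], [1,3,8], [1,4,5], [2,3,4], [2,5,6], [3,4,7], [3,6,7], [3,6,8], [4,5,7], [5,6,8], [5,7,8]

giving chain groups C_0 ≅ Z^9, C_1 ≅ Z^27, C_2 ≅ Z^18.

∂_1: C_1 → C_0 maps an edge to its endpoints' difference, ∂[p,q] = q − p.
The resulting 9×27 matrix has rank 8, and its Smith normal form has invariant factors (1,1,1,1,1,1,1,1).

Boundary ∂_2: C_2 → C_1 sends each 2-simplex [p,q,r] to [q,r] − [p,r] + [p,q]. For instance
  ∂[0,6,7] = [6,7] − [0,7] + [0,6],
  ∂[0,7,8] = [7,8] − [0,8] + [0,7].
The 27×18 boundary matrix has rank 18 and Smith normal form diag(1,1,1,1,1,1,1,1,1,1,1,1,1,1,1,1,1,2).

Reading off H_k = ker ∂_k / im ∂_{k+1}:

  H_2: rank ker ∂_2 − rank ∂_3 = (18 − 18) − 0 = 0, and there is no ∂_3, so H_2 ≅ 0.

H_2 ≅ 0.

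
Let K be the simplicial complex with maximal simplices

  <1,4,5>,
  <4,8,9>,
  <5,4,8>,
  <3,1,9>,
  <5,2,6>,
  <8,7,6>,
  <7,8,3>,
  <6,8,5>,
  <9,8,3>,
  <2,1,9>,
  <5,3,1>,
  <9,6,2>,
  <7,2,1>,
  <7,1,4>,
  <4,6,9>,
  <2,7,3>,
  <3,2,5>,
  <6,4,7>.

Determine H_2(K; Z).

H_2 = 0.

We work with the vertex ordering 1 < 2 < 3 < 4 < 5 < 6 < 7 < 8 < 9. The simplices of K, each written with vertices in increasing order, are:

  0-simplices (9): [1], [2], [3], [4], [5], [6], [7], [8], [9]
  1-simplices (27): (27 of them)
  2-simplices (18): [1,2,7], [1,2,9], [1,3,5], [1,3,9], [1,4,5], [1,4,7], [2,3,5], [2,3,7], [2,5,6], [2,6,9], [3,7,8], [3,8,9], [4,5,8], [4,6,7], [4,6,9], [4,8,9], [5,6,8], [6,7,8]

Hence C_0 ≅ Z^9, C_1 ≅ Z^27, C_2 ≅ Z^18.

The boundary map ∂_1: C_1 → C_0 is given by ∂[p,q] = [q] − [p].
The 9×27 boundary matrix has rank 8 and Smith normal form diag(1,1,1,1,1,1,1,1).

Boundary ∂_2: C_2 → C_1 acts by ∂[p,q,r] = [q,r] − [p,r] + [p,q]. For instance
  ∂[4,8,9] = [8,9] − [4,9] + [4,8],
  ∂[3,8,9] = [8,9] − [3,9] + [3,8].
The resulting 27×18 matrix has rank 18, and its Smith normal form has invariant factors (1,1,1,1,1,1,1,1,1,1,1,1,1,1,1,1,1,2).

Computing H_k = (kernel of ∂_k) / (image of ∂_{k+1}):

  H_2: rank ker ∂_2 − rank ∂_3 = (18 − 18) − 0 = 0, and there is no ∂_3, so H_2 = 0.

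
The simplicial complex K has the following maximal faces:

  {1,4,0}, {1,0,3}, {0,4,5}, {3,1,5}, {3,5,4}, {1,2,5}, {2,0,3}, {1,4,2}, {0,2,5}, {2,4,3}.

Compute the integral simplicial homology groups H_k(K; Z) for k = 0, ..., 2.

Order the vertices as 0 < 1 < 2 < 3 < 4 < 5. Listing each simplex with vertices in this order, K has dimension 2 with simplices:

  0-simplices (6): [0], [1], [2], [3], [4], [5]
  1-simplices (15): [0,1], [0,2], [0,3], [0,4], [0,5], [1,2], [1,3], [1,4], [1,5], [2,3], [2,4], [2,5], [3,4], [3,5], [4,5]
  2-simplices (10): [0,1,3], [0,1,4], [0,2,3], [0,2,5], [0,4,5], [1,2,4], [1,2,5], [1,3,5], [2,3,4], [3,4,5]

giving chain groups C_0 ≅ Z^6, C_1 ≅ Z^15, C_2 ≅ Z^10.

Boundary ∂_1: C_1 → C_0 is given by ∂[p,q] = [q] − [p]. For instance
  ∂[0,2] = [2] − [0].
This gives a 6×15 integer matrix of rank 5; reducing to Smith normal form yields diagonal entries (1,1,1,1,1).

The boundary map ∂_2: C_2 → C_1 maps a triangle to the signed sum of its edges. For instance
  ∂[0,4,5] = [4,5] − [0,5] + [0,4],
  ∂[0,1,3] = [1,3] − [0,3] + [0,1].
The 15×10 boundary matrix has rank 10 and Smith normal form diag(1,1,1,1,1,1,1,1,1,2).

Computing H_k = (kernel of ∂_k) / (image of ∂_{k+1}):

  H_0: rank C_0 − rank ∂_1 = 6 − 5 = 1, and the invariant factors of ∂_1 are all 1, so H_0 = Z.
  H_1: rank ker ∂_1 − rank ∂_2 = (15 − 5) − 10 = 0, and ∂_2 has invariant factor 2 > 1, so H_1 = Z_2.
  H_2: rank ker ∂_2 − rank ∂_3 = (10 − 10) − 0 = 0, and there is no ∂_3, so H_2 = 0.

H_0 = Z,  H_1 = Z_2,  H_2 = 0.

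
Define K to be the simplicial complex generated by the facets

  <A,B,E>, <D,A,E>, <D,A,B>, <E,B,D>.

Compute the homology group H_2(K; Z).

H_2 ≅ Z.

Order the vertices as A < B < D < E. Listing each simplex with vertices in this order, K has dimension 2 with simplices:

  0-simplices (4): A, B, D, E
  1-simplices (6): AB, AD, AE, BD, BE, DE
  2-simplices (4): ABD, ABE, ADE, BDE

so the chain groups are C_0 ≅ Z^4, C_1 ≅ Z^6, C_2 ≅ Z^4.

∂_1: C_1 → C_0 is given by ∂[p,q] = [q] − [p]. For instance
  ∂DE = E − D.
As a 4×6 matrix over Z this has rank 3, with invariant factors (1,1,1).

Boundary ∂_2: C_2 → C_1 maps a triangle to the signed sum of its edges. For instance
  ∂ABE = BE − AE + AB,
  ∂ADE = DE − AE + AD.
As a 6×4 matrix over Z this has rank 3, with invariant factors (1,1,1).

From H_k ≅ ker(∂_k) / im(∂_{k+1}) we obtain:

  H_2: rank ker ∂_2 − rank ∂_3 = (4 − 3) − 0 = 1, and there is no ∂_3, so H_2 ≅ Z.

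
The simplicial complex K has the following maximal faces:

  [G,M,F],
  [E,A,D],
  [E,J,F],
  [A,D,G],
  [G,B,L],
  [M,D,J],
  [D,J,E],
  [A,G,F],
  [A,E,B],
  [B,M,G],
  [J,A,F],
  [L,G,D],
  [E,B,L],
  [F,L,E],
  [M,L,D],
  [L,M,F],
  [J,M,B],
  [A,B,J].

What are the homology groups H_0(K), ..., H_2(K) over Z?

K has 9 vertices, 27 edges, 18 triangles.
rank ∂_0 = 0, rank ∂_1 = 8 ⇒ b_0 = 9 − 0 − 8 = 1; all invariant factors of ∂_1 are 1 so no torsion. So H_0 ≅ Z.
rank ∂_1 = 8, rank ∂_2 = 18 ⇒ b_1 = 27 − 8 − 18 = 1; ∂_2 has invariant factor(s) [2] giving torsion. So H_1 ≅ Z ⊕ Z/2.
rank ∂_2 = 18, rank ∂_3 = 0 ⇒ b_2 = 18 − 18 − 0 = 0. So H_2 ≅ 0.

H_0 = Z,  H_1 = Z ⊕ Z/2,  H_2 = 0.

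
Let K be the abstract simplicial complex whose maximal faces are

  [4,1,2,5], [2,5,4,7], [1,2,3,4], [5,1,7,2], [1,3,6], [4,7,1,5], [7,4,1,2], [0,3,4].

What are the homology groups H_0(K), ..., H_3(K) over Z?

H_0 ≅ Z,  H_1 = 0,  H_2 = 0,  H_3 ≅ Z.

K has 8 vertices, 17 edges, 15 triangles, 6 3-simplices.
rank ∂_0 = 0, rank ∂_1 = 7 ⇒ b_0 = 8 − 0 − 7 = 1; all invariant factors of ∂_1 are 1 so no torsion. So H_0 = Z.
rank ∂_1 = 7, rank ∂_2 = 10 ⇒ b_1 = 17 − 7 − 10 = 0; all invariant factors of ∂_2 are 1 so no torsion. So H_1 = 0.
rank ∂_2 = 10, rank ∂_3 = 5 ⇒ b_2 = 15 − 10 − 5 = 0; all invariant factors of ∂_3 are 1 so no torsion. So H_2 = 0.
rank ∂_3 = 5, rank ∂_4 = 0 ⇒ b_3 = 6 − 5 − 0 = 1. So H_3 = Z.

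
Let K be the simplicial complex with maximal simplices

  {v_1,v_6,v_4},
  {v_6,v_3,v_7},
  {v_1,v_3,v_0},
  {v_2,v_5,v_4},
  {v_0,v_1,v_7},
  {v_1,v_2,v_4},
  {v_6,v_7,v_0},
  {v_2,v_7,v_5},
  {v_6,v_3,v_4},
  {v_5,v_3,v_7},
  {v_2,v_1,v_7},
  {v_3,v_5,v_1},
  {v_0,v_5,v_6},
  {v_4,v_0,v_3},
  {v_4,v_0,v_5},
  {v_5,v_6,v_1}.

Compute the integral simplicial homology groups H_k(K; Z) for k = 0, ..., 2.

We work with the vertex ordering v_0 < v_1 < v_2 < v_3 < v_4 < v_5 < v_6 < v_7. The simplices of K, each written with vertices in increasing order, are:

  0-simplices (8): [v_0], [v_1], [v_2], [v_3], [v_4], [v_5], [v_6], [v_7]
  1-simplices (24): (24 of them)
  2-simplices (16): (16 of them)

so the chain groups are C_0 ≅ Z^8, C_1 ≅ Z^24, C_2 ≅ Z^16.

Boundary ∂_1: C_1 → C_0 is given by ∂[p,q] = [q] − [p]. For instance
  ∂[v_2,v_5] = [v_5] − [v_2].
The 8×24 boundary matrix has rank 7 and Smith normal form diag(1,1,1,1,1,1,1).

∂_2: C_2 → C_1 maps a triangle to the signed sum of its edges. For instance
  ∂[v_1,v_2,v_4] = [v_2,v_4] − [v_1,v_4] + [v_1,v_2],
  ∂[v_2,v_5,v_7] = [v_5,v_7] − [v_2,v_7] + [v_2,v_5].
The resulting 24×16 matrix has rank 15, and its Smith normal form has invariant factors (1,1,1,1,1,1,1,1,1,1,1,1,1,1,1).

Reading off H_k = ker ∂_k / im ∂_{k+1}:

  H_0: rank C_0 − rank ∂_1 = 8 − 7 = 1, and the invariant factors of ∂_1 are all 1, so H_0 ≅ Z.
  H_1: rank ker ∂_1 − rank ∂_2 = (24 − 7) − 15 = 2, and the invariant factors of ∂_2 are all 1, so H_1 ≅ Z^2.
  H_2: rank ker ∂_2 − rank ∂_3 = (16 − 15) − 0 = 1, and there is no ∂_3, so H_2 ≅ Z.

As a check, the Euler characteristic is 8 − 24 + 16 = 0, which agrees with 1 − 2 + 1 = 0.

H_0 ≅ Z,  H_1 ≅ Z^2,  H_2 ≅ Z.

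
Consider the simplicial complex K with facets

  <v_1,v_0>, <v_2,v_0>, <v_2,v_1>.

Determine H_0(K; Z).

H_0 ≅ Z.

We work with the vertex ordering v_0 < v_1 < v_2. The simplices of K, each written with vertices in increasing order, are:

  0-simplices (3): [v_0], [v_1], [v_2]
  1-simplices (3): [v_0,v_1], [v_0,v_2], [v_1,v_2]

so the chain groups are C_0 ≅ Z^3, C_1 ≅ Z^3.

∂_1: C_1 → C_0 is given by ∂[p,q] = [q] − [p]. For instance
  ∂[v_0,v_2] = [v_2] − [v_0].
The resulting 3×3 matrix has rank 2, and its Smith normal form has invariant factors (1,1).

Computing H_k = (kernel of ∂_k) / (image of ∂_{k+1}):

  H_0: rank C_0 − rank ∂_1 = 3 − 2 = 1, and the invariant factors of ∂_1 are all 1, so H_0 = Z.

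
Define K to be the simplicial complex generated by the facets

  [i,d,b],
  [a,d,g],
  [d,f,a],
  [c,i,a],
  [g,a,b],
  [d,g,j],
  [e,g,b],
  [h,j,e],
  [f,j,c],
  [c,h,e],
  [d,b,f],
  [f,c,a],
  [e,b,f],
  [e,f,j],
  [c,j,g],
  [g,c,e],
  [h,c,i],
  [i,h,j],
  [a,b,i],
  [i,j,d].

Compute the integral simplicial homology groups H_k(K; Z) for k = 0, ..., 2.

We work with the vertex ordering a < b < c < d < e < f < g < h < i < j. The simplices of K, each written with vertices in increasing order, are:

  0-simplices (10): a, b, c, d, e, f, g, h, i, j
  1-simplices (30): ab, ac, ad, af, ag, ai, bd, be, bf, bg, bi, ce, cf, cg, ch, ci, cj, df, dg, di, dj, ef, eg, eh, ej, fj, gj, hi, hj, ij
  2-simplices (20): abg, abi, acf, aci, adf, adg, bdf, bdi, bef, beg, ceg, ceh, cfj, cgj, chi, dgj, dij, efj, ehj, hij

so the chain groups are C_0 ≅ Z^10, C_1 ≅ Z^30, C_2 ≅ Z^20.

∂_1: C_1 → C_0 maps an edge to its endpoints' difference, ∂[p,q] = q − p.
This gives a 10×30 integer matrix of rank 9; reducing to Smith normal form yields diagonal entries (1,1,1,1,1,1,1,1,1).

The boundary map ∂_2: C_2 → C_1 maps a triangle to the signed sum of its edges. For instance
  ∂ceh = eh − ch + ce,
  ∂adf = df − af + ad.
The 30×20 boundary matrix has rank 20 and Smith normal form diag(1,1,1,1,1,1,1,1,1,1,1,1,1,1,1,1,1,1,1,2).

From H_k ≅ ker(∂_k) / im(∂_{k+1}) we obtain:

  H_0: rank C_0 − rank ∂_1 = 10 − 9 = 1, and the invariant factors of ∂_1 are all 1, so H_0 = Z.
  H_1: rank ker ∂_1 − rank ∂_2 = (30 − 9) − 20 = 1, and ∂_2 has invariant factor 2 > 1, so H_1 = Z ⊕ Z/2.
  H_2: rank ker ∂_2 − rank ∂_3 = (20 − 20) − 0 = 0, and there is no ∂_3, so H_2 = 0.

(K is a triangulation of the Klein bottle.)

H_0 ≅ Z,  H_1 ≅ Z ⊕ Z/2,  H_2 = 0.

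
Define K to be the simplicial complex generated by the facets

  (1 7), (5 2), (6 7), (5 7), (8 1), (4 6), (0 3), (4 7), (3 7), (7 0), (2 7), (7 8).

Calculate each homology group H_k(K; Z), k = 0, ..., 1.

Take the total order 0 < 1 < 2 < 3 < 4 < 5 < 6 < 7 < 8 on the vertex set. Then K (dimension 1) consists of the simplices:

  0-simplices (9): [0], [1], [2], [3], [4], [5], [6], [7], [8]
  1-simplices (12): [0,3], [0,7], [1,7], [1,8], [2,5], [2,7], [3,7], [4,6], [4,7], [5,7], [6,7], [7,8]

so the chain groups are C_0 ≅ Z^9, C_1 ≅ Z^12.

∂_1: C_1 → C_0 maps an edge to its endpoints' difference, ∂[p,q] = q − p. For instance
  ∂[1,7] = [7] − [1].
This gives a 9×12 integer matrix of rank 8; reducing to Smith normal form yields diagonal entries (1,1,1,1,1,1,1,1).

From H_k ≅ ker(∂_k) / im(∂_{k+1}) we obtain:

  H_0: rank C_0 − rank ∂_1 = 9 − 8 = 1, and the invariant factors of ∂_1 are all 1, so H_0 ≅ Z.
  H_1: rank ker ∂_1 − rank ∂_2 = (12 − 8) − 0 = 4, and there is no ∂_2, so H_1 ≅ Z^4.

As a check, the Euler characteristic is 9 − 12 = -3, which agrees with 1 − 4 = -3.
(K is a triangulation of a wedge of 4 circles.)

H_0 = Z,  H_1 = Z^4.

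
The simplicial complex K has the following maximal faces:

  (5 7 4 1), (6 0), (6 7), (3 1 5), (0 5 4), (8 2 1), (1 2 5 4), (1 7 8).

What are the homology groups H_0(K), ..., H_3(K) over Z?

Order the vertices as 0 < 1 < 2 < 3 < 4 < 5 < 6 < 7 < 8. Listing each simplex with vertices in this order, K has dimension 3 with simplices:

  0-simplices (9): [0], [1], [2], [3], [4], [5], [6], [7], [8]
  1-simplices (18): [0,4], [0,5], [0,6], [1,2], [1,3], [1,4], [1,5], [1,7], [1,8], [2,4], [2,5], [2,8], [3,5], [4,5], [4,7], [5,7], [6,7], [7,8]
  2-simplices (11): [0,4,5], [1,2,4], [1,2,5], [1,2,8], [1,3,5], [1,4,5], [1,4,7], [1,5,7], [1,7,8], [2,4,5], [4,5,7]
  3-simplices (2): [1,2,4,5], [1,4,5,7]

Hence C_0 ≅ Z^9, C_1 ≅ Z^18, C_2 ≅ Z^11, C_3 ≅ Z^2.

∂_1: C_1 → C_0 sends each edge [p,q] (with p < q) to q − p.
This gives a 9×18 integer matrix of rank 8; reducing to Smith normal form yields diagonal entries (1,1,1,1,1,1,1,1).

The boundary map ∂_2: C_2 → C_1 maps a triangle to the signed sum of its edges. For instance
  ∂[1,5,7] = [5,7] − [1,7] + [1,5],
  ∂[1,7,8] = [7,8] − [1,8] + [1,7].
As a 18×11 matrix over Z this has rank 9, with invariant factors (1,1,1,1,1,1,1,1,1).

The boundary map ∂_3: C_3 → C_2 sends each 3-simplex σ to the alternating sum Σ_i (−1)^i (σ with its i-th vertex removed). For instance
  ∂[1,4,5,7] = [4,5,7] − [1,5,7] + [1,4,7] − [1,4,5],
  ∂[1,2,4,5] = [2,4,5] − [1,4,5] + [1,2,5] − [1,2,4].
This gives a 11×2 integer matrix of rank 2; reducing to Smith normal form yields diagonal entries (1,1).

Reading off H_k = ker ∂_k / im ∂_{k+1}:

  H_0: rank C_0 − rank ∂_1 = 9 − 8 = 1, and the invariant factors of ∂_1 are all 1, so H_0 = Z.
  H_1: rank ker ∂_1 − rank ∂_2 = (18 − 8) − 9 = 1, and the invariant factors of ∂_2 are all 1, so H_1 = Z.
  H_2: rank ker ∂_2 − rank ∂_3 = (11 − 9) − 2 = 0, and the invariant factors of ∂_3 are all 1, so H_2 = 0.
  H_3: rank ker ∂_3 − rank ∂_4 = (2 − 2) − 0 = 0, and there is no ∂_4, so H_3 = 0.

H_0 ≅ Z,  H_1 ≅ Z,  H_2 = 0,  H_3 = 0.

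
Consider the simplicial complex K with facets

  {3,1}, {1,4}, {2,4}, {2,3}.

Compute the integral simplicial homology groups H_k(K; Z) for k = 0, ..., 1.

H_0 ≅ Z,  H_1 ≅ Z.

Order the vertices as 1 < 2 < 3 < 4. Listing each simplex with vertices in this order, K has dimension 1 with simplices:

  0-simplices (4): [1], [2], [3], [4]
  1-simplices (4): [1,3], [1,4], [2,3], [2,4]

so the chain groups are C_0 ≅ Z^4, C_1 ≅ Z^4.

Boundary ∂_1: C_1 → C_0 is given by ∂[p,q] = [q] − [p]. For instance
  ∂[1,4] = [4] − [1].
This gives a 4×4 integer matrix of rank 3; reducing to Smith normal form yields diagonal entries (1,1,1).

Reading off H_k = ker ∂_k / im ∂_{k+1}:

  H_0: rank C_0 − rank ∂_1 = 4 − 3 = 1, and the invariant factors of ∂_1 are all 1, so H_0 = Z.
  H_1: rank ker ∂_1 − rank ∂_2 = (4 − 3) − 0 = 1, and there is no ∂_2, so H_1 = Z.

(K is a triangulation of the circle S^1.)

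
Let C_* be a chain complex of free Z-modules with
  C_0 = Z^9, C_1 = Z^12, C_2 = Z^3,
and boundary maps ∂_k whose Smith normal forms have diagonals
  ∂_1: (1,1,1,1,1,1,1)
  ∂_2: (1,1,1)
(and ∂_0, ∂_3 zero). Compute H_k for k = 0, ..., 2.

H_0 ≅ Z^2,  H_1 ≅ Z^2,  H_2 = 0.

H_0: b_0 = 9 − 0 − 7 = 2; torsion from ∂_1 factors > 1: none. So H_0 ≅ Z^2.
H_1: b_1 = 12 − 7 − 3 = 2; torsion from ∂_2 factors > 1: none. So H_1 ≅ Z^2.
H_2: b_2 = 3 − 3 − 0 = 0; torsion from ∂_3 factors > 1: none. So H_2 ≅ 0.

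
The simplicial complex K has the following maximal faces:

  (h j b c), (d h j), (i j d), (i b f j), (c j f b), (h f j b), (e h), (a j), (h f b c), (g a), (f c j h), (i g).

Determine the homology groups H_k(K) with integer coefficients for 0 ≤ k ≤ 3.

H_0 = Z,  H_1 = Z,  H_2 = 0,  H_3 = Z.

Order the vertices as a < b < c < d < e < f < g < h < i < j. Listing each simplex with vertices in this order, K has dimension 3 with simplices:

  0-simplices (10): a, b, c, d, e, f, g, h, i, j
  1-simplices (20): ag, aj, bc, bf, bh, bi, bj, cf, ch, cj, dh, di, dj, eh, fh, fi, fj, gi, hj, ij
  2-simplices (15): bcf, bch, bcj, bfh, bfi, bfj, bhj, bij, cfh, cfj, chj, dhj, dij, fhj, fij
  3-simplices (6): bcfh, bcfj, bchj, bfhj, bfij, cfhj

so the chain groups are C_0 ≅ Z^10, C_1 ≅ Z^20, C_2 ≅ Z^15, C_3 ≅ Z^6.

The boundary map ∂_1: C_1 → C_0 is given by ∂[p,q] = [q] − [p].
As a 10×20 matrix over Z this has rank 9, with invariant factors (1,1,1,1,1,1,1,1,1).

The boundary map ∂_2: C_2 → C_1 maps a triangle to the signed sum of its edges. For instance
  ∂bfj = fj − bj + bf,
  ∂bfi = fi − bi + bf.
This gives a 20×15 integer matrix of rank 10; reducing to Smith normal form yields diagonal entries (1,1,1,1,1,1,1,1,1,1).

The boundary map ∂_3: C_3 → C_2 sends each 3-simplex σ to the alternating sum Σ_i (−1)^i (σ with its i-th vertex removed). For instance
  ∂bfhj = fhj − bhj + bfj − bfh,
  ∂cfhj = fhj − chj + cfj − cfh.
As a 15×6 matrix over Z this has rank 5, with invariant factors (1,1,1,1,1).

Now H_k = ker ∂_k / im ∂_{k+1}, so:

  H_0: rank C_0 − rank ∂_1 = 10 − 9 = 1, and the invariant factors of ∂_1 are all 1, so H_0 ≅ Z.
  H_1: rank ker ∂_1 − rank ∂_2 = (20 − 9) − 10 = 1, and the invariant factors of ∂_2 are all 1, so H_1 ≅ Z.
  H_2: rank ker ∂_2 − rank ∂_3 = (15 − 10) − 5 = 0, and the invariant factors of ∂_3 are all 1, so H_2 ≅ 0.
  H_3: rank ker ∂_3 − rank ∂_4 = (6 − 5) − 0 = 1, and there is no ∂_4, so H_3 ≅ Z.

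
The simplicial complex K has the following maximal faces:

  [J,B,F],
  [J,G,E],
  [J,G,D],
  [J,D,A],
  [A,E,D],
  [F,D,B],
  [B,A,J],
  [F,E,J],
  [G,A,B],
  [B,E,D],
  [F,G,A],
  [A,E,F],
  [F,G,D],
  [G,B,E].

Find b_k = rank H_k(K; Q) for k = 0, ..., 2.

b_0 = 1, b_1 = 2, b_2 = 1.

Fix the vertex order A < B < D < E < F < G < J and write every simplex with vertices in increasing order. Then dim K = 2 and the simplices of K are:

  0-simplices (7): A, B, D, E, F, G, J
  1-simplices (21): AB, AD, AE, AF, AG, AJ, BD, BE, BF, BG, BJ, DE, DF, DG, DJ, EF, EG, EJ, FG, FJ, GJ
  2-simplices (14): ABG, ABJ, ADE, ADJ, AEF, AFG, BDE, BDF, BEG, BFJ, DFG, DGJ, EFJ, EGJ

giving chain groups C_0 ≅ Z^7, C_1 ≅ Z^21, C_2 ≅ Z^14.

∂_1: C_1 → C_0 is given by ∂[p,q] = [q] − [p]. For instance
  ∂AB = B − A.
This gives a 7×21 integer matrix of rank 6; reducing to Smith normal form yields diagonal entries (1,1,1,1,1,1).

Boundary ∂_2: C_2 → C_1 maps a triangle to the signed sum of its edges. For instance
  ∂EFJ = FJ − EJ + EF,
  ∂AEF = EF − AF + AE.
The resulting 21×14 matrix has rank 13, and its Smith normal form has invariant factors (1,1,1,1,1,1,1,1,1,1,1,1,1).

Now H_k = ker ∂_k / im ∂_{k+1}, so:

  H_0: rank C_0 − rank ∂_1 = 7 − 6 = 1, and the invariant factors of ∂_1 are all 1, so H_0 = Z.
  H_1: rank ker ∂_1 − rank ∂_2 = (21 − 6) − 13 = 2, and the invariant factors of ∂_2 are all 1, so H_1 = Z^2.
  H_2: rank ker ∂_2 − rank ∂_3 = (14 − 13) − 0 = 1, and there is no ∂_3, so H_2 = Z.

Hence the Betti numbers are b_0 = 1, b_1 = 2, b_2 = 1.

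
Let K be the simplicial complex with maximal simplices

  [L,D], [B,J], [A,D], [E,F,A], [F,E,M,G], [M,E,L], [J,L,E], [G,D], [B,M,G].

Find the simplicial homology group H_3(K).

Order the vertices as A < B < D < E < F < G < J < L < M. Listing each simplex with vertices in this order, K has dimension 3 with simplices:

  0-simplices (9): A, B, D, E, F, G, J, L, M
  1-simplices (18): AD, AE, AF, BG, BJ, BM, DG, DL, EF, EG, EJ, EL, EM, FG, FM, GM, JL, LM
  2-simplices (8): AEF, BGM, EFG, EFM, EGM, EJL, ELM, FGM
  3-simplices (1): EFGM

Hence C_0 ≅ Z^9, C_1 ≅ Z^18, C_2 ≅ Z^8, C_3 ≅ Z^1.

The boundary map ∂_1: C_1 → C_0 sends each edge [p,q] (with p < q) to q − p. For instance
  ∂EL = L − E.
The resulting 9×18 matrix has rank 8, and its Smith normal form has invariant factors (1,1,1,1,1,1,1,1).

The boundary map ∂_2: C_2 → C_1 acts by ∂[p,q,r] = [q,r] − [p,r] + [p,q]. For instance
  ∂ELM = LM − EM + EL,
  ∂FGM = GM − FM + FG.
The 18×8 boundary matrix has rank 7 and Smith normal form diag(1,1,1,1,1,1,1).

∂_3: C_3 → C_2 sends each 3-simplex σ to the alternating sum Σ_i (−1)^i (σ with its i-th vertex removed). For instance
  ∂EFGM = FGM − EGM + EFM − EFG.
As a 8×1 matrix over Z this has rank 1, with invariant factors (1).

From H_k ≅ ker(∂_k) / im(∂_{k+1}) we obtain:

  H_3: rank ker ∂_3 − rank ∂_4 = (1 − 1) − 0 = 0, and there is no ∂_4, so H_3 = 0.

H_3 = 0.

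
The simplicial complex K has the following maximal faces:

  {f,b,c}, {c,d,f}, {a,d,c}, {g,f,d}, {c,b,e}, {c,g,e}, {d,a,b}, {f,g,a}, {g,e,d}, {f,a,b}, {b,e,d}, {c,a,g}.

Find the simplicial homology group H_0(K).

Order the vertices as a < b < c < d < e < f < g. Listing each simplex with vertices in this order, K has dimension 2 with simplices:

  0-simplices (7): a, b, c, d, e, f, g
  1-simplices (18): ab, ac, ad, af, ag, bc, bd, be, bf, cd, ce, cf, cg, de, df, dg, eg, fg
  2-simplices (12): abd, abf, acd, acg, afg, bce, bcf, bde, cdf, ceg, deg, dfg

so the chain groups are C_0 ≅ Z^7, C_1 ≅ Z^18, C_2 ≅ Z^12.

The boundary map ∂_1: C_1 → C_0 sends each edge [p,q] (with p < q) to q − p.
The resulting 7×18 matrix has rank 6, and its Smith normal form has invariant factors (1,1,1,1,1,1).

The boundary map ∂_2: C_2 → C_1 sends each 2-simplex [p,q,r] to [q,r] − [p,r] + [p,q]. For instance
  ∂abf = bf − af + ab,
  ∂acd = cd − ad + ac.
The resulting 18×12 matrix has rank 12, and its Smith normal form has invariant factors (1,1,1,1,1,1,1,1,1,1,1,2).

Computing H_k = (kernel of ∂_k) / (image of ∂_{k+1}):

  H_0: rank C_0 − rank ∂_1 = 7 − 6 = 1, and the invariant factors of ∂_1 are all 1, so H_0 = Z.

H_0 = Z.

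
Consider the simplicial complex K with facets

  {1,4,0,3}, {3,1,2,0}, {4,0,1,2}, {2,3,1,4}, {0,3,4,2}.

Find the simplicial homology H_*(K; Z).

H_0 ≅ Z,  H_1 = 0,  H_2 = 0,  H_3 ≅ Z.

We work with the vertex ordering 0 < 1 < 2 < 3 < 4. The simplices of K, each written with vertices in increasing order, are:

  0-simplices (5): [0], [1], [2], [3], [4]
  1-simplices (10): [0,1], [0,2], [0,3], [0,4], [1,2], [1,3], [1,4], [2,3], [2,4], [3,4]
  2-simplices (10): [0,1,2], [0,1,3], [0,1,4], [0,2,3], [0,2,4], [0,3,4], [1,2,3], [1,2,4], [1,3,4], [2,3,4]
  3-simplices (5): [0,1,2,3], [0,1,2,4], [0,1,3,4], [0,2,3,4], [1,2,3,4]

giving chain groups C_0 ≅ Z^5, C_1 ≅ Z^10, C_2 ≅ Z^10, C_3 ≅ Z^5.

∂_1: C_1 → C_0 sends each edge [p,q] (with p < q) to q − p. For instance
  ∂[2,3] = [3] − [2].
The 5×10 boundary matrix has rank 4 and Smith normal form diag(1,1,1,1).

Boundary ∂_2: C_2 → C_1 acts by ∂[p,q,r] = [q,r] − [p,r] + [p,q]. For instance
  ∂[1,2,4] = [2,4] − [1,4] + [1,2],
  ∂[0,1,2] = [1,2] − [0,2] + [0,1].
The 10×10 boundary matrix has rank 6 and Smith normal form diag(1,1,1,1,1,1).

Boundary ∂_3: C_3 → C_2 sends each 3-simplex σ to the alternating sum Σ_i (−1)^i (σ with its i-th vertex removed). For instance
  ∂[0,1,3,4] = [1,3,4] − [0,3,4] + [0,1,4] − [0,1,3],
  ∂[0,1,2,4] = [1,2,4] − [0,2,4] + [0,1,4] − [0,1,2].
The 10×5 boundary matrix has rank 4 and Smith normal form diag(1,1,1,1).

Now H_k = ker ∂_k / im ∂_{k+1}, so:

  H_0: rank C_0 − rank ∂_1 = 5 − 4 = 1, and the invariant factors of ∂_1 are all 1, so H_0 = Z.
  H_1: rank ker ∂_1 − rank ∂_2 = (10 − 4) − 6 = 0, and the invariant factors of ∂_2 are all 1, so H_1 = 0.
  H_2: rank ker ∂_2 − rank ∂_3 = (10 − 6) − 4 = 0, and the invariant factors of ∂_3 are all 1, so H_2 = 0.
  H_3: rank ker ∂_3 − rank ∂_4 = (5 − 4) − 0 = 1, and there is no ∂_4, so H_3 = Z.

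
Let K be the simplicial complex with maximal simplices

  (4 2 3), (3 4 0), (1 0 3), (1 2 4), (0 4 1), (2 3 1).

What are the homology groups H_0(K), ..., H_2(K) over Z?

H_0 ≅ Z,  H_1 = 0,  H_2 ≅ Z.

Take the total order 0 < 1 < 2 < 3 < 4 on the vertex set. Then K (dimension 2) consists of the simplices:

  0-simplices (5): [0], [1], [2], [3], [4]
  1-simplices (9): [0,1], [0,3], [0,4], [1,2], [1,3], [1,4], [2,3], [2,4], [3,4]
  2-simplices (6): [0,1,3], [0,1,4], [0,3,4], [1,2,3], [1,2,4], [2,3,4]

giving chain groups C_0 ≅ Z^5, C_1 ≅ Z^9, C_2 ≅ Z^6.

The boundary map ∂_1: C_1 → C_0 sends each edge [p,q] (with p < q) to q − p. For instance
  ∂[1,3] = [3] − [1].
This gives a 5×9 integer matrix of rank 4; reducing to Smith normal form yields diagonal entries (1,1,1,1).

∂_2: C_2 → C_1 maps a triangle to the signed sum of its edges. For instance
  ∂[0,1,3] = [1,3] − [0,3] + [0,1],
  ∂[2,3,4] = [3,4] − [2,4] + [2,3].
The resulting 9×6 matrix has rank 5, and its Smith normal form has invariant factors (1,1,1,1,1).

Reading off H_k = ker ∂_k / im ∂_{k+1}:

  H_0: rank C_0 − rank ∂_1 = 5 − 4 = 1, and the invariant factors of ∂_1 are all 1, so H_0 = Z.
  H_1: rank ker ∂_1 − rank ∂_2 = (9 − 4) − 5 = 0, and the invariant factors of ∂_2 are all 1, so H_1 = 0.
  H_2: rank ker ∂_2 − rank ∂_3 = (6 − 5) − 0 = 1, and there is no ∂_3, so H_2 = Z.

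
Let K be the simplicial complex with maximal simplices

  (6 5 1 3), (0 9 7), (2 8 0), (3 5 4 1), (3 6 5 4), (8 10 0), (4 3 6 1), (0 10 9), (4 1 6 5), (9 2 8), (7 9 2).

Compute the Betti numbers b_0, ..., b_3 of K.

b_0 = 2, b_1 = 1, b_2 = 0, b_3 = 1.

Order the vertices as 0 < 1 < 2 < 3 < 4 < 5 < 6 < 7 < 8 < 9 < 10. Listing each simplex with vertices in this order, K has dimension 3 with simplices:

  0-simplices (11): [0], [1], [2], [3], [4], [5], [6], [7], [8], [9], [10]
  1-simplices (22): [0,2], [0,7], [0,8], [0,9], [0,10], [1,3], [1,4], [1,5], [1,6], [2,7], [2,8], [2,9], [3,4], [3,5], [3,6], [4,5], [4,6], [5,6], [7,9], [8,9], [8,10], [9,10]
  2-simplices (16): [0,2,8], [0,7,9], [0,8,10], [0,9,10], [1,3,4], [1,3,5], [1,3,6], [1,4,5], [1,4,6], [1,5,6], [2,7,9], [2,8,9], [3,4,5], [3,4,6], [3,5,6], [4,5,6]
  3-simplices (5): [1,3,4,5], [1,3,4,6], [1,3,5,6], [1,4,5,6], [3,4,5,6]

so the chain groups are C_0 ≅ Z^11, C_1 ≅ Z^22, C_2 ≅ Z^16, C_3 ≅ Z^5.

∂_1: C_1 → C_0 maps an edge to its endpoints' difference, ∂[p,q] = q − p. For instance
  ∂[2,7] = [7] − [2].
The 11×22 boundary matrix has rank 9 and Smith normal form diag(1,1,1,1,1,1,1,1,1).

∂_2: C_2 → C_1 sends each 2-simplex [p,q,r] to [q,r] − [p,r] + [p,q]. For instance
  ∂[3,4,6] = [4,6] − [3,6] + [3,4],
  ∂[0,8,10] = [8,10] − [0,10] + [0,8].
The resulting 22×16 matrix has rank 12, and its Smith normal form has invariant factors (1,1,1,1,1,1,1,1,1,1,1,1).

The boundary map ∂_3: C_3 → C_2 sends each 3-simplex σ to the alternating sum Σ_i (−1)^i (σ with its i-th vertex removed). For instance
  ∂[3,4,5,6] = [4,5,6] − [3,5,6] + [3,4,6] − [3,4,5],
  ∂[1,4,5,6] = [4,5,6] − [1,5,6] + [1,4,6] − [1,4,5].
This gives a 16×5 integer matrix of rank 4; reducing to Smith normal form yields diagonal entries (1,1,1,1).

Computing H_k = (kernel of ∂_k) / (image of ∂_{k+1}):

  H_0: rank C_0 − rank ∂_1 = 11 − 9 = 2, and the invariant factors of ∂_1 are all 1, so H_0 ≅ Z^2.
  H_1: rank ker ∂_1 − rank ∂_2 = (22 − 9) − 12 = 1, and the invariant factors of ∂_2 are all 1, so H_1 ≅ Z.
  H_2: rank ker ∂_2 − rank ∂_3 = (16 − 12) − 4 = 0, and the invariant factors of ∂_3 are all 1, so H_2 ≅ 0.
  H_3: rank ker ∂_3 − rank ∂_4 = (5 − 4) − 0 = 1, and there is no ∂_4, so H_3 ≅ Z.

As a check, the Euler characteristic is 11 − 22 + 16 − 5 = 0, which agrees with 2 − 1 + 0 − 1 = 0.

Hence the Betti numbers are b_0 = 2, b_1 = 1, b_2 = 0, b_3 = 1.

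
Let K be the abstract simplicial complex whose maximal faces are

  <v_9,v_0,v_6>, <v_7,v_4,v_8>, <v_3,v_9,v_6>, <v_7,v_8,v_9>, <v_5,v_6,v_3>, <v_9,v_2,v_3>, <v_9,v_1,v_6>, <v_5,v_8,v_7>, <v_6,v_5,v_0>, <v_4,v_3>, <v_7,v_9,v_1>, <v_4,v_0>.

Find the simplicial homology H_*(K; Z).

H_0 = Z,  H_1 = Z^3,  H_2 = 0.

Take the total order v_0 < v_1 < v_2 < v_3 < v_4 < v_5 < v_6 < v_7 < v_8 < v_9 on the vertex set. Then K (dimension 2) consists of the simplices:

  0-simplices (10): [v_0], [v_1], [v_2], [v_3], [v_4], [v_5], [v_6], [v_7], [v_8], [v_9]
  1-simplices (22): (22 of them)
  2-simplices (10): [v_0,v_5,v_6], [v_0,v_6,v_9], [v_1,v_6,v_9], [v_1,v_7,v_9], [v_2,v_3,v_9], [v_3,v_5,v_6], [v_3,v_6,v_9], [v_4,v_7,v_8], [v_5,v_7,v_8], [v_7,v_8,v_9]

so the chain groups are C_0 ≅ Z^10, C_1 ≅ Z^22, C_2 ≅ Z^10.

∂_1: C_1 → C_0 maps an edge to its endpoints' difference, ∂[p,q] = q − p.
This gives a 10×22 integer matrix of rank 9; reducing to Smith normal form yields diagonal entries (1,1,1,1,1,1,1,1,1).

∂_2: C_2 → C_1 maps a triangle to the signed sum of its edges. For instance
  ∂[v_1,v_6,v_9] = [v_6,v_9] − [v_1,v_9] + [v_1,v_6],
  ∂[v_5,v_7,v_8] = [v_7,v_8] − [v_5,v_8] + [v_5,v_7].
The 22×10 boundary matrix has rank 10 and Smith normal form diag(1,1,1,1,1,1,1,1,1,1).

Reading off H_k = ker ∂_k / im ∂_{k+1}:

  H_0: rank C_0 − rank ∂_1 = 10 − 9 = 1, and the invariant factors of ∂_1 are all 1, so H_0 ≅ Z.
  H_1: rank ker ∂_1 − rank ∂_2 = (22 − 9) − 10 = 3, and the invariant factors of ∂_2 are all 1, so H_1 ≅ Z^3.
  H_2: rank ker ∂_2 − rank ∂_3 = (10 − 10) − 0 = 0, and there is no ∂_3, so H_2 ≅ 0.

As a check, the Euler characteristic is 10 − 22 + 10 = -2, which agrees with 1 − 3 + 0 = -2.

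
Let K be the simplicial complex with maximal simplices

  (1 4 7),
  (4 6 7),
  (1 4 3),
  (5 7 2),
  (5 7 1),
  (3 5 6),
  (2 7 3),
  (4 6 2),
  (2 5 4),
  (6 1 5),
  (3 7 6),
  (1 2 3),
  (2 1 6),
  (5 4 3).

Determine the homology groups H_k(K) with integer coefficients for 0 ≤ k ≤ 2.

Fix the vertex order 1 < 2 < 3 < 4 < 5 < 6 < 7 and write every simplex with vertices in increasing order. Then dim K = 2 and the simplices of K are:

  0-simplices (7): [1], [2], [3], [4], [5], [6], [7]
  1-simplices (21): [1,2], [1,3], [1,4], [1,5], [1,6], [1,7], [2,3], [2,4], [2,5], [2,6], [2,7], [3,4], [3,5], [3,6], [3,7], [4,5], [4,6], [4,7], [5,6], [5,7], [6,7]
  2-simplices (14): [1,2,3], [1,2,6], [1,3,4], [1,4,7], [1,5,6], [1,5,7], [2,3,7], [2,4,5], [2,4,6], [2,5,7], [3,4,5], [3,5,6], [3,6,7], [4,6,7]

so the chain groups are C_0 ≅ Z^7, C_1 ≅ Z^21, C_2 ≅ Z^14.

The boundary map ∂_1: C_1 → C_0 is given by ∂[p,q] = [q] − [p]. For instance
  ∂[4,7] = [7] − [4].
This gives a 7×21 integer matrix of rank 6; reducing to Smith normal form yields diagonal entries (1,1,1,1,1,1).

Boundary ∂_2: C_2 → C_1 sends each 2-simplex [p,q,r] to [q,r] − [p,r] + [p,q]. For instance
  ∂[1,5,6] = [5,6] − [1,6] + [1,5],
  ∂[2,3,7] = [3,7] − [2,7] + [2,3].
As a 21×14 matrix over Z this has rank 13, with invariant factors (1,1,1,1,1,1,1,1,1,1,1,1,1).

Reading off H_k = ker ∂_k / im ∂_{k+1}:

  H_0: rank C_0 − rank ∂_1 = 7 − 6 = 1, and the invariant factors of ∂_1 are all 1, so H_0 = Z.
  H_1: rank ker ∂_1 − rank ∂_2 = (21 − 6) − 13 = 2, and the invariant factors of ∂_2 are all 1, so H_1 = Z^2.
  H_2: rank ker ∂_2 − rank ∂_3 = (14 − 13) − 0 = 1, and there is no ∂_3, so H_2 = Z.

H_0 = Z,  H_1 = Z^2,  H_2 = Z.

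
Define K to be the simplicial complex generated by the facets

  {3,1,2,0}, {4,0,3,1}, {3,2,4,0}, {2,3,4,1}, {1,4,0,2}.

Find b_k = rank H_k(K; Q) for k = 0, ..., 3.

Take the total order 0 < 1 < 2 < 3 < 4 on the vertex set. Then K (dimension 3) consists of the simplices:

  0-simplices (5): [0], [1], [2], [3], [4]
  1-simplices (10): [0,1], [0,2], [0,3], [0,4], [1,2], [1,3], [1,4], [2,3], [2,4], [3,4]
  2-simplices (10): [0,1,2], [0,1,3], [0,1,4], [0,2,3], [0,2,4], [0,3,4], [1,2,3], [1,2,4], [1,3,4], [2,3,4]
  3-simplices (5): [0,1,2,3], [0,1,2,4], [0,1,3,4], [0,2,3,4], [1,2,3,4]

giving chain groups C_0 ≅ Z^5, C_1 ≅ Z^10, C_2 ≅ Z^10, C_3 ≅ Z^5.

The boundary map ∂_1: C_1 → C_0 sends each edge [p,q] (with p < q) to q − p.
The resulting 5×10 matrix has rank 4, and its Smith normal form has invariant factors (1,1,1,1).

∂_2: C_2 → C_1 sends each 2-simplex [p,q,r] to [q,r] − [p,r] + [p,q]. For instance
  ∂[1,3,4] = [3,4] − [1,4] + [1,3],
  ∂[0,2,4] = [2,4] − [0,4] + [0,2].
This gives a 10×10 integer matrix of rank 6; reducing to Smith normal form yields diagonal entries (1,1,1,1,1,1).

The boundary map ∂_3: C_3 → C_2 sends each 3-simplex σ to the alternating sum Σ_i (−1)^i (σ with its i-th vertex removed). For instance
  ∂[0,1,2,4] = [1,2,4] − [0,2,4] + [0,1,4] − [0,1,2],
  ∂[1,2,3,4] = [2,3,4] − [1,3,4] + [1,2,4] − [1,2,3].
The 10×5 boundary matrix has rank 4 and Smith normal form diag(1,1,1,1).

Now H_k = ker ∂_k / im ∂_{k+1}, so:

  H_0: rank C_0 − rank ∂_1 = 5 − 4 = 1, and the invariant factors of ∂_1 are all 1, so H_0 = Z.
  H_1: rank ker ∂_1 − rank ∂_2 = (10 − 4) − 6 = 0, and the invariant factors of ∂_2 are all 1, so H_1 = 0.
  H_2: rank ker ∂_2 − rank ∂_3 = (10 − 6) − 4 = 0, and the invariant factors of ∂_3 are all 1, so H_2 = 0.
  H_3: rank ker ∂_3 − rank ∂_4 = (5 − 4) − 0 = 1, and there is no ∂_4, so H_3 = Z.

(K is a triangulation of the 3-sphere S^3.)

Hence the Betti numbers are b_0 = 1, b_1 = 0, b_2 = 0, b_3 = 1.

b_0 = 1, b_1 = 0, b_2 = 0, b_3 = 1.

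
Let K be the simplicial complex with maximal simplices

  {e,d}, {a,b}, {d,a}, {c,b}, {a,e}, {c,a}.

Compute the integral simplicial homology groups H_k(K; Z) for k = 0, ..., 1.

We work with the vertex ordering a < b < c < d < e. The simplices of K, each written with vertices in increasing order, are:

  0-simplices (5): a, b, c, d, e
  1-simplices (6): ab, ac, ad, ae, bc, de

giving chain groups C_0 ≅ Z^5, C_1 ≅ Z^6.

∂_1: C_1 → C_0 maps an edge to its endpoints' difference, ∂[p,q] = q − p. For instance
  ∂de = e − d.
The 5×6 boundary matrix has rank 4 and Smith normal form diag(1,1,1,1).

Reading off H_k = ker ∂_k / im ∂_{k+1}:

  H_0: rank C_0 − rank ∂_1 = 5 − 4 = 1, and the invariant factors of ∂_1 are all 1, so H_0 ≅ Z.
  H_1: rank ker ∂_1 − rank ∂_2 = (6 − 4) − 0 = 2, and there is no ∂_2, so H_1 ≅ Z^2.

As a check, the Euler characteristic is 5 − 6 = -1, which agrees with 1 − 2 = -1.

H_0 ≅ Z,  H_1 ≅ Z^2.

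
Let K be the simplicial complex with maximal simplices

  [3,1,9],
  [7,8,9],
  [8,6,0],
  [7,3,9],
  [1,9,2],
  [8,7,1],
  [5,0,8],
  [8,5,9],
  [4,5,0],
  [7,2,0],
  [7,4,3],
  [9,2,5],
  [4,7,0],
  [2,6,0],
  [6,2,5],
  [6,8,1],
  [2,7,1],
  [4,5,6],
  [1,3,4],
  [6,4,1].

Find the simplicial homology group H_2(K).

H_2 ≅ 0.

We work with the vertex ordering 0 < 1 < 2 < 3 < 4 < 5 < 6 < 7 < 8 < 9. The simplices of K, each written with vertices in increasing order, are:

  0-simplices (10): [0], [1], [2], [3], [4], [5], [6], [7], [8], [9]
  1-simplices (30): (30 of them)
  2-simplices (20): (20 of them)

Hence C_0 ≅ Z^10, C_1 ≅ Z^30, C_2 ≅ Z^20.

The boundary map ∂_1: C_1 → C_0 maps an edge to its endpoints' difference, ∂[p,q] = q − p. For instance
  ∂[7,8] = [8] − [7].
This gives a 10×30 integer matrix of rank 9; reducing to Smith normal form yields diagonal entries (1,1,1,1,1,1,1,1,1).

∂_2: C_2 → C_1 acts by ∂[p,q,r] = [q,r] − [p,r] + [p,q]. For instance
  ∂[0,4,5] = [4,5] − [0,5] + [0,4],
  ∂[0,2,6] = [2,6] − [0,6] + [0,2].
This gives a 30×20 integer matrix of rank 20; reducing to Smith normal form yields diagonal entries (1,1,1,1,1,1,1,1,1,1,1,1,1,1,1,1,1,1,1,2).

From H_k ≅ ker(∂_k) / im(∂_{k+1}) we obtain:

  H_2: rank ker ∂_2 − rank ∂_3 = (20 − 20) − 0 = 0, and there is no ∂_3, so H_2 ≅ 0.

(K is a triangulation of the Klein bottle.)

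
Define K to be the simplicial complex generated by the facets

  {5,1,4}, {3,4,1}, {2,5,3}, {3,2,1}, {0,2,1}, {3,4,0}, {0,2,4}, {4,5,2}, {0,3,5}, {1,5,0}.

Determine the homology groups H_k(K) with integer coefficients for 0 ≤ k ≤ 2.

Fix the vertex order 0 < 1 < 2 < 3 < 4 < 5 and write every simplex with vertices in increasing order. Then dim K = 2 and the simplices of K are:

  0-simplices (6): [0], [1], [2], [3], [4], [5]
  1-simplices (15): [0,1], [0,2], [0,3], [0,4], [0,5], [1,2], [1,3], [1,4], [1,5], [2,3], [2,4], [2,5], [3,4], [3,5], [4,5]
  2-simplices (10): [0,1,2], [0,1,5], [0,2,4], [0,3,4], [0,3,5], [1,2,3], [1,3,4], [1,4,5], [2,3,5], [2,4,5]

so the chain groups are C_0 ≅ Z^6, C_1 ≅ Z^15, C_2 ≅ Z^10.

∂_1: C_1 → C_0 maps an edge to its endpoints' difference, ∂[p,q] = q − p.
The 6×15 boundary matrix has rank 5 and Smith normal form diag(1,1,1,1,1).

∂_2: C_2 → C_1 maps a triangle to the signed sum of its edges. For instance
  ∂[0,2,4] = [2,4] − [0,4] + [0,2],
  ∂[0,3,5] = [3,5] − [0,5] + [0,3].
This gives a 15×10 integer matrix of rank 10; reducing to Smith normal form yields diagonal entries (1,1,1,1,1,1,1,1,1,2).

Reading off H_k = ker ∂_k / im ∂_{k+1}:

  H_0: rank C_0 − rank ∂_1 = 6 − 5 = 1, and the invariant factors of ∂_1 are all 1, so H_0 = Z.
  H_1: rank ker ∂_1 − rank ∂_2 = (15 − 5) − 10 = 0, and ∂_2 has invariant factor 2 > 1, so H_1 = Z/2.
  H_2: rank ker ∂_2 − rank ∂_3 = (10 − 10) − 0 = 0, and there is no ∂_3, so H_2 = 0.

As a check, the Euler characteristic is 6 − 15 + 10 = 1, which agrees with 1 − 0 + 0 = 1.

H_0 = Z,  H_1 = Z/2,  H_2 = 0.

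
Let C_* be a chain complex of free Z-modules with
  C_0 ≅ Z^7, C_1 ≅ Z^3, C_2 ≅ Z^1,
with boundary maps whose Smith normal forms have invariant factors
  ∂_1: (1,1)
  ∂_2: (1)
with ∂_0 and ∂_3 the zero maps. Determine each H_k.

H_0: b_0 = 7 − 0 − 2 = 5; torsion from ∂_1 factors > 1: none. So H_0 = Z^5.
H_1: b_1 = 3 − 2 − 1 = 0; torsion from ∂_2 factors > 1: none. So H_1 = 0.
H_2: b_2 = 1 − 1 − 0 = 0; torsion from ∂_3 factors > 1: none. So H_2 = 0.

H_0 = Z^5,  H_1 = 0,  H_2 = 0.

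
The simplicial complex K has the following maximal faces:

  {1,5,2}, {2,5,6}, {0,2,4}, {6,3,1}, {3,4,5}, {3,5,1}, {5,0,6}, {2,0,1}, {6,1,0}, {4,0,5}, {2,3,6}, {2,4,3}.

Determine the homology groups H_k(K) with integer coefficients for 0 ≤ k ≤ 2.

H_0 = Z,  H_1 = Z_2,  H_2 = 0.

Take the total order 0 < 1 < 2 < 3 < 4 < 5 < 6 on the vertex set. Then K (dimension 2) consists of the simplices:

  0-simplices (7): [0], [1], [2], [3], [4], [5], [6]
  1-simplices (18): [0,1], [0,2], [0,4], [0,5], [0,6], [1,2], [1,3], [1,5], [1,6], [2,3], [2,4], [2,5], [2,6], [3,4], [3,5], [3,6], [4,5], [5,6]
  2-simplices (12): [0,1,2], [0,1,6], [0,2,4], [0,4,5], [0,5,6], [1,2,5], [1,3,5], [1,3,6], [2,3,4], [2,3,6], [2,5,6], [3,4,5]

Hence C_0 ≅ Z^7, C_1 ≅ Z^18, C_2 ≅ Z^12.

Boundary ∂_1: C_1 → C_0 sends each edge [p,q] (with p < q) to q − p.
The 7×18 boundary matrix has rank 6 and Smith normal form diag(1,1,1,1,1,1).

The boundary map ∂_2: C_2 → C_1 maps a triangle to the signed sum of its edges. For instance
  ∂[0,4,5] = [4,5] − [0,5] + [0,4],
  ∂[0,1,2] = [1,2] − [0,2] + [0,1].
This gives a 18×12 integer matrix of rank 12; reducing to Smith normal form yields diagonal entries (1,1,1,1,1,1,1,1,1,1,1,2).

Reading off H_k = ker ∂_k / im ∂_{k+1}:

  H_0: rank C_0 − rank ∂_1 = 7 − 6 = 1, and the invariant factors of ∂_1 are all 1, so H_0 = Z.
  H_1: rank ker ∂_1 − rank ∂_2 = (18 − 6) − 12 = 0, and ∂_2 has invariant factor 2 > 1, so H_1 = Z_2.
  H_2: rank ker ∂_2 − rank ∂_3 = (12 − 12) − 0 = 0, and there is no ∂_3, so H_2 = 0.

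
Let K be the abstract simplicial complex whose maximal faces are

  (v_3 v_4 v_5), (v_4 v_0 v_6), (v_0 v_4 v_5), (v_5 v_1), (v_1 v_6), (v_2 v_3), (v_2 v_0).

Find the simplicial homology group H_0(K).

Order the vertices as v_0 < v_1 < v_2 < v_3 < v_4 < v_5 < v_6. Listing each simplex with vertices in this order, K has dimension 2 with simplices:

  0-simplices (7): [v_0], [v_1], [v_2], [v_3], [v_4], [v_5], [v_6]
  1-simplices (11): [v_0,v_2], [v_0,v_4], [v_0,v_5], [v_0,v_6], [v_1,v_5], [v_1,v_6], [v_2,v_3], [v_3,v_4], [v_3,v_5], [v_4,v_5], [v_4,v_6]
  2-simplices (3): [v_0,v_4,v_5], [v_0,v_4,v_6], [v_3,v_4,v_5]

giving chain groups C_0 ≅ Z^7, C_1 ≅ Z^11, C_2 ≅ Z^3.

∂_1: C_1 → C_0 is given by ∂[p,q] = [q] − [p]. For instance
  ∂[v_0,v_5] = [v_5] − [v_0].
The 7×11 boundary matrix has rank 6 and Smith normal form diag(1,1,1,1,1,1).

The boundary map ∂_2: C_2 → C_1 maps a triangle to the signed sum of its edges. For instance
  ∂[v_0,v_4,v_5] = [v_4,v_5] − [v_0,v_5] + [v_0,v_4],
  ∂[v_3,v_4,v_5] = [v_4,v_5] − [v_3,v_5] + [v_3,v_4].
This gives a 11×3 integer matrix of rank 3; reducing to Smith normal form yields diagonal entries (1,1,1).

Computing H_k = (kernel of ∂_k) / (image of ∂_{k+1}):

  H_0: rank C_0 − rank ∂_1 = 7 − 6 = 1, and the invariant factors of ∂_1 are all 1, so H_0 ≅ Z.

H_0 = Z.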